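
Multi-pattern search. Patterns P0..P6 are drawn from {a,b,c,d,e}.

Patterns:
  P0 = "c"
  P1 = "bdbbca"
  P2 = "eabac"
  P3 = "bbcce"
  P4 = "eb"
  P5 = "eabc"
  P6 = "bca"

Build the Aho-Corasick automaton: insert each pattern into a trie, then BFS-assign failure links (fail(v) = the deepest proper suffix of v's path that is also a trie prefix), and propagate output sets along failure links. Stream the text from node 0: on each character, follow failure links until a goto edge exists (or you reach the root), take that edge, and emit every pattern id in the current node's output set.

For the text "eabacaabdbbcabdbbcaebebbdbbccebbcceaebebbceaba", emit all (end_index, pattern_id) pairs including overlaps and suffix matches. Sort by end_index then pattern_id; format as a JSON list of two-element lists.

Build:
Trie (insert patterns):
  n0 'ε': b→2 c→1 e→8
  n1 'c': ·  ←P0
  n2 'b': b→13 c→19 d→3
  n3 'bd': b→4
  n4 'bdb': b→5
  n5 'bdbb': c→6
  n6 'bdbbc': a→7
  n7 'bdbbca': ·  ←P1
  n8 'e': a→9 b→17
  n9 'ea': b→10
  n10 'eab': a→11 c→18
  n11 'eaba': c→12
  n12 'eabac': ·  ←P2
  n13 'bb': c→14
  n14 'bbc': c→15
  n15 'bbcc': e→16
  n16 'bbcce': ·  ←P3
  n17 'eb': ·  ←P4
  n18 'eabc': ·  ←P5
  n19 'bc': a→20
  n20 'bca': ·  ←P6

Failure links (BFS by depth):
  n1('c'): parent n0 fail=0; on 'c' 0 → fail=0;  out {0}∪∅={0}
  n2('b'): parent n0 fail=0; on 'b' 0 → fail=0;  out ∅∪∅=∅
  n8('e'): parent n0 fail=0; on 'e' 0 → fail=0;  out ∅∪∅=∅
  n3('bd'): parent n2 fail=0; on 'd' 0 → fail=0;  out ∅∪∅=∅
  n9('ea'): parent n8 fail=0; on 'a' 0 → fail=0;  out ∅∪∅=∅
  n13('bb'): parent n2 fail=0; on 'b' 0 → fail=2;  out ∅∪∅=∅
  n17('eb'): parent n8 fail=0; on 'b' 0 → fail=2;  out {4}∪∅={4}
  n19('bc'): parent n2 fail=0; on 'c' 0 → fail=1;  out ∅∪{0}={0}
  n4('bdb'): parent n3 fail=0; on 'b' 0 → fail=2;  out ∅∪∅=∅
  n10('eab'): parent n9 fail=0; on 'b' 0 → fail=2;  out ∅∪∅=∅
  n14('bbc'): parent n13 fail=2; on 'c' 2 → fail=19;  out ∅∪{0}={0}
  n20('bca'): parent n19 fail=1; on 'a' 1→0 → fail=0;  out {6}∪∅={6}
  n5('bdbb'): parent n4 fail=2; on 'b' 2 → fail=13;  out ∅∪∅=∅
  n11('eaba'): parent n10 fail=2; on 'a' 2→0 → fail=0;  out ∅∪∅=∅
  n15('bbcc'): parent n14 fail=19; on 'c' 19→1→0 → fail=1;  out ∅∪{0}={0}
  n18('eabc'): parent n10 fail=2; on 'c' 2 → fail=19;  out {5}∪{0}={0,5}
  n6('bdbbc'): parent n5 fail=13; on 'c' 13 → fail=14;  out ∅∪{0}={0}
  n12('eabac'): parent n11 fail=0; on 'c' 0 → fail=1;  out {2}∪{0}={0,2}
  n16('bbcce'): parent n15 fail=1; on 'e' 1→0 → fail=8;  out {3}∪∅={3}
  n7('bdbbca'): parent n6 fail=14; on 'a' 14→19 → fail=20;  out {1}∪{6}={1,6}

Text stream:
i=0 'e': node 0→8
i=1 'a': node 8→9
i=2 'b': node 9→10
i=3 'a': node 10→11
i=4 'c': node 11→12  ** P0@[4:4],P2@[0:4]
i=5 'a': node 12→0 ·f
i=6 'a': node 0→0
i=7 'b': node 0→2
i=8 'd': node 2→3
i=9 'b': node 3→4
i=10 'b': node 4→5
i=11 'c': node 5→6  ** P0@[11:11]
i=12 'a': node 6→7  ** P1@[7:12],P6@[10:12]
i=13 'b': node 7→2 ·f
i=14 'd': node 2→3
i=15 'b': node 3→4
i=16 'b': node 4→5
i=17 'c': node 5→6  ** P0@[17:17]
i=18 'a': node 6→7  ** P1@[13:18],P6@[16:18]
i=19 'e': node 7→8 ·f
i=20 'b': node 8→17  ** P4@[19:20]
i=21 'e': node 17→8 ·f
i=22 'b': node 8→17  ** P4@[21:22]
i=23 'b': node 17→13 ·f
i=24 'd': node 13→3 ·f
i=25 'b': node 3→4
i=26 'b': node 4→5
i=27 'c': node 5→6  ** P0@[27:27]
i=28 'c': node 6→15 ·f  ** P0@[28:28]
i=29 'e': node 15→16  ** P3@[25:29]
i=30 'b': node 16→17 ·f  ** P4@[29:30]
i=31 'b': node 17→13 ·f
i=32 'c': node 13→14  ** P0@[32:32]
i=33 'c': node 14→15  ** P0@[33:33]
i=34 'e': node 15→16  ** P3@[30:34]
i=35 'a': node 16→9 ·f
i=36 'e': node 9→8 ·f
i=37 'b': node 8→17  ** P4@[36:37]
i=38 'e': node 17→8 ·f
i=39 'b': node 8→17  ** P4@[38:39]
i=40 'b': node 17→13 ·f
i=41 'c': node 13→14  ** P0@[41:41]
i=42 'e': node 14→8 ·f
i=43 'a': node 8→9
i=44 'b': node 9→10
i=45 'a': node 10→11

Matches: [[4,0],[4,2],[11,0],[12,1],[12,6],[17,0],[18,1],[18,6],[20,4],[22,4],[27,0],[28,0],[29,3],[30,4],[32,0],[33,0],[34,3],[37,4],[39,4],[41,0]]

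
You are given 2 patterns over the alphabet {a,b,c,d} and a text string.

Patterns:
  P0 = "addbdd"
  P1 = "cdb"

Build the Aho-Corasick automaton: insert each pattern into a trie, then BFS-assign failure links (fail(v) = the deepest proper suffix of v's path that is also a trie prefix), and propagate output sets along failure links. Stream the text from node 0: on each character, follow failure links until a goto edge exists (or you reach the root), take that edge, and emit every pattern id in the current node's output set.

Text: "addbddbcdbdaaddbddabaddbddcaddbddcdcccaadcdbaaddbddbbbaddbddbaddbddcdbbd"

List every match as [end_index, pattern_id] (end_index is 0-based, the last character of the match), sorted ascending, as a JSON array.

Construct AC machine:
Trie nodes:
  0='ε' goto a→1 c→7
  1='a' goto d→2
  2='ad' goto d→3
  3='add' goto b→4
  4='addb' goto d→5
  5='addbd' goto d→6
  6='addbdd' goto ·  ←P0
  7='c' goto d→8
  8='cd' goto b→9
  9='cdb' goto ·  ←P1

Failure links (BFS by depth):
  n1('a'): parent n0 fail=0; on 'a' 0 → fail=0;  out ∅∪∅=∅
  n7('c'): parent n0 fail=0; on 'c' 0 → fail=0;  out ∅∪∅=∅
  n2('ad'): parent n1 fail=0; on 'd' 0 → fail=0;  out ∅∪∅=∅
  n8('cd'): parent n7 fail=0; on 'd' 0 → fail=0;  out ∅∪∅=∅
  n3('add'): parent n2 fail=0; on 'd' 0 → fail=0;  out ∅∪∅=∅
  n9('cdb'): parent n8 fail=0; on 'b' 0 → fail=0;  out {1}∪∅={1}
  n4('addb'): parent n3 fail=0; on 'b' 0 → fail=0;  out ∅∪∅=∅
  n5('addbd'): parent n4 fail=0; on 'd' 0 → fail=0;  out ∅∪∅=∅
  n6('addbdd'): parent n5 fail=0; on 'd' 0 → fail=0;  out {0}∪∅={0}

Text stream:
pos 0 'a': at 1
pos 1 'd': at 2
pos 2 'd': at 3
pos 3 'b': at 4
pos 4 'd': at 5
pos 5 'd': at 6  ** P0@[0:5]
pos 6 'b': at 0 (via fail)
pos 7 'c': at 7
pos 8 'd': at 8
pos 9 'b': at 9  ** P1@[7:9]
pos 10 'd': at 0 (via fail)
pos 11 'a': at 1
pos 12 'a': at 1 (via fail)
pos 13 'd': at 2
pos 14 'd': at 3
pos 15 'b': at 4
pos 16 'd': at 5
pos 17 'd': at 6  ** P0@[12:17]
pos 18 'a': at 1 (via fail)
pos 19 'b': at 0 (via fail)
pos 20 'a': at 1
pos 21 'd': at 2
pos 22 'd': at 3
pos 23 'b': at 4
pos 24 'd': at 5
pos 25 'd': at 6  ** P0@[20:25]
pos 26 'c': at 7 (via fail)
pos 27 'a': at 1 (via fail)
pos 28 'd': at 2
pos 29 'd': at 3
pos 30 'b': at 4
pos 31 'd': at 5
pos 32 'd': at 6  ** P0@[27:32]
pos 33 'c': at 7 (via fail)
pos 34 'd': at 8
pos 35 'c': at 7 (via fail)
pos 36 'c': at 7 (via fail)
pos 37 'c': at 7 (via fail)
pos 38 'a': at 1 (via fail)
pos 39 'a': at 1 (via fail)
pos 40 'd': at 2
pos 41 'c': at 7 (via fail)
pos 42 'd': at 8
pos 43 'b': at 9  ** P1@[41:43]
pos 44 'a': at 1 (via fail)
pos 45 'a': at 1 (via fail)
pos 46 'd': at 2
pos 47 'd': at 3
pos 48 'b': at 4
pos 49 'd': at 5
pos 50 'd': at 6  ** P0@[45:50]
pos 51 'b': at 0 (via fail)
pos 52 'b': at 0
pos 53 'b': at 0
pos 54 'a': at 1
pos 55 'd': at 2
pos 56 'd': at 3
pos 57 'b': at 4
pos 58 'd': at 5
pos 59 'd': at 6  ** P0@[54:59]
pos 60 'b': at 0 (via fail)
pos 61 'a': at 1
pos 62 'd': at 2
pos 63 'd': at 3
pos 64 'b': at 4
pos 65 'd': at 5
pos 66 'd': at 6  ** P0@[61:66]
pos 67 'c': at 7 (via fail)
pos 68 'd': at 8
pos 69 'b': at 9  ** P1@[67:69]
pos 70 'b': at 0 (via fail)
pos 71 'd': at 0

All matches (sorted): [[5,0],[9,1],[17,0],[25,0],[32,0],[43,1],[50,0],[59,0],[66,0],[69,1]]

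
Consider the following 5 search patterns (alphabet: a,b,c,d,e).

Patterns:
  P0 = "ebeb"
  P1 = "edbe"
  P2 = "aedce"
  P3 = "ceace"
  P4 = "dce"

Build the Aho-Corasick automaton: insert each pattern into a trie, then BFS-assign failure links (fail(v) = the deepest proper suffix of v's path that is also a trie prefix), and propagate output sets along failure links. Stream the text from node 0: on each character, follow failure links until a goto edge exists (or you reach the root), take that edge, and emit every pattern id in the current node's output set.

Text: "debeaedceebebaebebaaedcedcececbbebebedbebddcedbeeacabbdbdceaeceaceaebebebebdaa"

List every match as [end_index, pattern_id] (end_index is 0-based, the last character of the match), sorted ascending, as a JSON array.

Build:
Trie nodes:
  n0 'ε': a→8 c→13 d→18 e→1
  n1 'e': b→2 d→5
  n2 'eb': e→3
  n3 'ebe': b→4
  n4 'ebeb': ·  ←P0
  n5 'ed': b→6
  n6 'edb': e→7
  n7 'edbe': ·  ←P1
  n8 'a': e→9
  n9 'ae': d→10
  n10 'aed': c→11
  n11 'aedc': e→12
  n12 'aedce': ·  ←P2
  n13 'c': e→14
  n14 'ce': a→15
  n15 'cea': c→16
  n16 'ceac': e→17
  n17 'ceace': ·  ←P3
  n18 'd': c→19
  n19 'dc': e→20
  n20 'dce': ·  ←P4

Failure links (BFS by depth):
  n1('e'): parent n0 fail=0; on 'e' 0 → fail=0;  out ∅∪∅=∅
  n8('a'): parent n0 fail=0; on 'a' 0 → fail=0;  out ∅∪∅=∅
  n13('c'): parent n0 fail=0; on 'c' 0 → fail=0;  out ∅∪∅=∅
  n18('d'): parent n0 fail=0; on 'd' 0 → fail=0;  out ∅∪∅=∅
  n2('eb'): parent n1 fail=0; on 'b' 0 → fail=0;  out ∅∪∅=∅
  n5('ed'): parent n1 fail=0; on 'd' 0 → fail=18;  out ∅∪∅=∅
  n9('ae'): parent n8 fail=0; on 'e' 0 → fail=1;  out ∅∪∅=∅
  n14('ce'): parent n13 fail=0; on 'e' 0 → fail=1;  out ∅∪∅=∅
  n19('dc'): parent n18 fail=0; on 'c' 0 → fail=13;  out ∅∪∅=∅
  n3('ebe'): parent n2 fail=0; on 'e' 0 → fail=1;  out ∅∪∅=∅
  n6('edb'): parent n5 fail=18; on 'b' 18→0 → fail=0;  out ∅∪∅=∅
  n10('aed'): parent n9 fail=1; on 'd' 1 → fail=5;  out ∅∪∅=∅
  n15('cea'): parent n14 fail=1; on 'a' 1→0 → fail=8;  out ∅∪∅=∅
  n20('dce'): parent n19 fail=13; on 'e' 13 → fail=14;  out {4}∪∅={4}
  n4('ebeb'): parent n3 fail=1; on 'b' 1 → fail=2;  out {0}∪∅={0}
  n7('edbe'): parent n6 fail=0; on 'e' 0 → fail=1;  out {1}∪∅={1}
  n11('aedc'): parent n10 fail=5; on 'c' 5→18 → fail=19;  out ∅∪∅=∅
  n16('ceac'): parent n15 fail=8; on 'c' 8→0 → fail=13;  out ∅∪∅=∅
  n12('aedce'): parent n11 fail=19; on 'e' 19 → fail=20;  out {2}∪{4}={2,4}
  n17('ceace'): parent n16 fail=13; on 'e' 13 → fail=14;  out {3}∪∅={3}

Text stream:
i=0 'd': node 0→18
i=1 'e': node 18→1 ·f
i=2 'b': node 1→2
i=3 'e': node 2→3
i=4 'a': node 3→8 ·f
i=5 'e': node 8→9
i=6 'd': node 9→10
i=7 'c': node 10→11
i=8 'e': node 11→12  → match P2@[4:8],P4@[6:8]
i=9 'e': node 12→1 ·f
i=10 'b': node 1→2
i=11 'e': node 2→3
i=12 'b': node 3→4  → match P0@[9:12]
i=13 'a': node 4→8 ·f
i=14 'e': node 8→9
i=15 'b': node 9→2 ·f
i=16 'e': node 2→3
i=17 'b': node 3→4  → match P0@[14:17]
i=18 'a': node 4→8 ·f
i=19 'a': node 8→8 ·f
i=20 'e': node 8→9
i=21 'd': node 9→10
i=22 'c': node 10→11
i=23 'e': node 11→12  → match P2@[19:23],P4@[21:23]
i=24 'd': node 12→5 ·f
i=25 'c': node 5→19 ·f
i=26 'e': node 19→20  → match P4@[24:26]
i=27 'c': node 20→13 ·f
i=28 'e': node 13→14
i=29 'c': node 14→13 ·f
i=30 'b': node 13→0 ·f
i=31 'b': node 0→0
i=32 'e': node 0→1
i=33 'b': node 1→2
i=34 'e': node 2→3
i=35 'b': node 3→4  → match P0@[32:35]
i=36 'e': node 4→3 ·f
i=37 'd': node 3→5 ·f
i=38 'b': node 5→6
i=39 'e': node 6→7  → match P1@[36:39]
i=40 'b': node 7→2 ·f
i=41 'd': node 2→18 ·f
i=42 'd': node 18→18 ·f
i=43 'c': node 18→19
i=44 'e': node 19→20  → match P4@[42:44]
i=45 'd': node 20→5 ·f
i=46 'b': node 5→6
i=47 'e': node 6→7  → match P1@[44:47]
i=48 'e': node 7→1 ·f
i=49 'a': node 1→8 ·f
i=50 'c': node 8→13 ·f
i=51 'a': node 13→8 ·f
i=52 'b': node 8→0 ·f
i=53 'b': node 0→0
i=54 'd': node 0→18
i=55 'b': node 18→0 ·f
i=56 'd': node 0→18
i=57 'c': node 18→19
i=58 'e': node 19→20  → match P4@[56:58]
i=59 'a': node 20→15 ·f
i=60 'e': node 15→9 ·f
i=61 'c': node 9→13 ·f
i=62 'e': node 13→14
i=63 'a': node 14→15
i=64 'c': node 15→16
i=65 'e': node 16→17  → match P3@[61:65]
i=66 'a': node 17→15 ·f
i=67 'e': node 15→9 ·f
i=68 'b': node 9→2 ·f
i=69 'e': node 2→3
i=70 'b': node 3→4  → match P0@[67:70]
i=71 'e': node 4→3 ·f
i=72 'b': node 3→4  → match P0@[69:72]
i=73 'e': node 4→3 ·f
i=74 'b': node 3→4  → match P0@[71:74]
i=75 'd': node 4→18 ·f
i=76 'a': node 18→8 ·f
i=77 'a': node 8→8 ·f

Result: [[8,2],[8,4],[12,0],[17,0],[23,2],[23,4],[26,4],[35,0],[39,1],[44,4],[47,1],[58,4],[65,3],[70,0],[72,0],[74,0]]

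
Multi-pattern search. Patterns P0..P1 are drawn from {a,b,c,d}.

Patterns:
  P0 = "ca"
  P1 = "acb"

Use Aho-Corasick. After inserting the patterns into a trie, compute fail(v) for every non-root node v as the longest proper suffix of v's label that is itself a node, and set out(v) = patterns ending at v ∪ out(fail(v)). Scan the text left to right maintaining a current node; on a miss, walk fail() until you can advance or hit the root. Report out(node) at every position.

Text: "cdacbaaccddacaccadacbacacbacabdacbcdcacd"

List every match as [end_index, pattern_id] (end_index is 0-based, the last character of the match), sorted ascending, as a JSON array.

Construct AC machine:
Trie nodes:
  n0 'ε': a→3 c→1
  n1 'c': a→2
  n2 'ca': ·  [P0 ends]
  n3 'a': c→4
  n4 'ac': b→5
  n5 'acb': ·  [P1 ends]

Failure links (BFS by depth):
  n1('c'): parent n0 fail=0; on 'c' 0 → fail=0;  out ∅∪∅=∅
  n3('a'): parent n0 fail=0; on 'a' 0 → fail=0;  out ∅∪∅=∅
  n2('ca'): parent n1 fail=0; on 'a' 0 → fail=3;  out {0}∪∅={0}
  n4('ac'): parent n3 fail=0; on 'c' 0 → fail=1;  out ∅∪∅=∅
  n5('acb'): parent n4 fail=1; on 'b' 1→0 → fail=0;  out {1}∪∅={1}

Scan:
pos 0 'c': at 1
pos 1 'd': at 0 (fail-walked)
pos 2 'a': at 3
pos 3 'c': at 4
pos 4 'b': at 5  ** P1@[2:4]
pos 5 'a': at 3 (fail-walked)
pos 6 'a': at 3 (fail-walked)
pos 7 'c': at 4
pos 8 'c': at 1 (fail-walked)
pos 9 'd': at 0 (fail-walked)
pos 10 'd': at 0
pos 11 'a': at 3
pos 12 'c': at 4
pos 13 'a': at 2 (fail-walked)  ** P0@[12:13]
pos 14 'c': at 4 (fail-walked)
pos 15 'c': at 1 (fail-walked)
pos 16 'a': at 2  ** P0@[15:16]
pos 17 'd': at 0 (fail-walked)
pos 18 'a': at 3
pos 19 'c': at 4
pos 20 'b': at 5  ** P1@[18:20]
pos 21 'a': at 3 (fail-walked)
pos 22 'c': at 4
pos 23 'a': at 2 (fail-walked)  ** P0@[22:23]
pos 24 'c': at 4 (fail-walked)
pos 25 'b': at 5  ** P1@[23:25]
pos 26 'a': at 3 (fail-walked)
pos 27 'c': at 4
pos 28 'a': at 2 (fail-walked)  ** P0@[27:28]
pos 29 'b': at 0 (fail-walked)
pos 30 'd': at 0
pos 31 'a': at 3
pos 32 'c': at 4
pos 33 'b': at 5  ** P1@[31:33]
pos 34 'c': at 1 (fail-walked)
pos 35 'd': at 0 (fail-walked)
pos 36 'c': at 1
pos 37 'a': at 2  ** P0@[36:37]
pos 38 'c': at 4 (fail-walked)
pos 39 'd': at 0 (fail-walked)

Result: [[4,1],[13,0],[16,0],[20,1],[23,0],[25,1],[28,0],[33,1],[37,0]]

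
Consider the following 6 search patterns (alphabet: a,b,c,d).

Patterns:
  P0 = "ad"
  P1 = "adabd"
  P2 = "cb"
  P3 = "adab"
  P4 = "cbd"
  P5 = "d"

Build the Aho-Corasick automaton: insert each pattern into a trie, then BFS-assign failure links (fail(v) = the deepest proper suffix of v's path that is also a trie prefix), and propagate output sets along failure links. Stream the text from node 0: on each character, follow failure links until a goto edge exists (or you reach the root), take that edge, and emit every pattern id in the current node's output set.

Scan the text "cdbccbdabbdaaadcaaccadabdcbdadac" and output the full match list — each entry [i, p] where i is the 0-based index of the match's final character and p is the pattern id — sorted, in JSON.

Construct AC machine:
Trie nodes:
  n0 'ε': a→1 c→6 d→9
  n1 'a': d→2
  n2 'ad': a→3  [P0 ends]
  n3 'ada': b→4
  n4 'adab': d→5  [P3 ends]
  n5 'adabd': ·  [P1 ends]
  n6 'c': b→7
  n7 'cb': d→8  [P2 ends]
  n8 'cbd': ·  [P4 ends]
  n9 'd': ·  [P5 ends]

Failure links (BFS by depth):
  n1('a'): parent n0 fail=0; on 'a' 0 → fail=0;  out ∅∪∅=∅
  n6('c'): parent n0 fail=0; on 'c' 0 → fail=0;  out ∅∪∅=∅
  n9('d'): parent n0 fail=0; on 'd' 0 → fail=0;  out {5}∪∅={5}
  n2('ad'): parent n1 fail=0; on 'd' 0 → fail=9;  out {0}∪{5}={0,5}
  n7('cb'): parent n6 fail=0; on 'b' 0 → fail=0;  out {2}∪∅={2}
  n3('ada'): parent n2 fail=9; on 'a' 9→0 → fail=1;  out ∅∪∅=∅
  n8('cbd'): parent n7 fail=0; on 'd' 0 → fail=9;  out {4}∪{5}={4,5}
  n4('adab'): parent n3 fail=1; on 'b' 1→0 → fail=0;  out {3}∪∅={3}
  n5('adabd'): parent n4 fail=0; on 'd' 0 → fail=9;  out {1}∪{5}={1,5}

Run:
[0] read 'c'  n0⇒n6
[1] read 'd'  n6⇒n9 ·f  ** P5@[1:1]
[2] read 'b'  n9⇒n0 ·f
[3] read 'c'  n0⇒n6
[4] read 'c'  n6⇒n6 ·f
[5] read 'b'  n6⇒n7  ** P2@[4:5]
[6] read 'd'  n7⇒n8  ** P4@[4:6],P5@[6:6]
[7] read 'a'  n8⇒n1 ·f
[8] read 'b'  n1⇒n0 ·f
[9] read 'b'  n0⇒n0
[10] read 'd'  n0⇒n9  ** P5@[10:10]
[11] read 'a'  n9⇒n1 ·f
[12] read 'a'  n1⇒n1 ·f
[13] read 'a'  n1⇒n1 ·f
[14] read 'd'  n1⇒n2  ** P0@[13:14],P5@[14:14]
[15] read 'c'  n2⇒n6 ·f
[16] read 'a'  n6⇒n1 ·f
[17] read 'a'  n1⇒n1 ·f
[18] read 'c'  n1⇒n6 ·f
[19] read 'c'  n6⇒n6 ·f
[20] read 'a'  n6⇒n1 ·f
[21] read 'd'  n1⇒n2  ** P0@[20:21],P5@[21:21]
[22] read 'a'  n2⇒n3
[23] read 'b'  n3⇒n4  ** P3@[20:23]
[24] read 'd'  n4⇒n5  ** P1@[20:24],P5@[24:24]
[25] read 'c'  n5⇒n6 ·f
[26] read 'b'  n6⇒n7  ** P2@[25:26]
[27] read 'd'  n7⇒n8  ** P4@[25:27],P5@[27:27]
[28] read 'a'  n8⇒n1 ·f
[29] read 'd'  n1⇒n2  ** P0@[28:29],P5@[29:29]
[30] read 'a'  n2⇒n3
[31] read 'c'  n3⇒n6 ·f

All matches (sorted): [[1,5],[5,2],[6,4],[6,5],[10,5],[14,0],[14,5],[21,0],[21,5],[23,3],[24,1],[24,5],[26,2],[27,4],[27,5],[29,0],[29,5]]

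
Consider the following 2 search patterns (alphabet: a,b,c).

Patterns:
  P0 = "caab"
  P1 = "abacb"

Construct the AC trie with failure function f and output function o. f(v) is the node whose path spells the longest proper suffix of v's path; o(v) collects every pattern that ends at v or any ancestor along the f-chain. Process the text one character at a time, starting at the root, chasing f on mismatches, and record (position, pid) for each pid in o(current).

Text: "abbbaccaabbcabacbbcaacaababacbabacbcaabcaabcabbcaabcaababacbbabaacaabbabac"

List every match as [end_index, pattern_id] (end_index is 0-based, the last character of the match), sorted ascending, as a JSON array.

Build automaton:
Trie nodes:
  0='ε' goto a→5 c→1
  1='c' goto a→2
  2='ca' goto a→3
  3='caa' goto b→4
  4='caab' goto ·  [P0 ends]
  5='a' goto b→6
  6='ab' goto a→7
  7='aba' goto c→8
  8='abac' goto b→9
  9='abacb' goto ·  [P1 ends]

BFS fail/out derivation:
  n1('c'): parent n0 fail=0; on 'c' 0 → fail=0;  out ∅∪∅=∅
  n5('a'): parent n0 fail=0; on 'a' 0 → fail=0;  out ∅∪∅=∅
  n2('ca'): parent n1 fail=0; on 'a' 0 → fail=5;  out ∅∪∅=∅
  n6('ab'): parent n5 fail=0; on 'b' 0 → fail=0;  out ∅∪∅=∅
  n3('caa'): parent n2 fail=5; on 'a' 5→0 → fail=5;  out ∅∪∅=∅
  n7('aba'): parent n6 fail=0; on 'a' 0 → fail=5;  out ∅∪∅=∅
  n4('caab'): parent n3 fail=5; on 'b' 5 → fail=6;  out {0}∪∅={0}
  n8('abac'): parent n7 fail=5; on 'c' 5→0 → fail=1;  out ∅∪∅=∅
  n9('abacb'): parent n8 fail=1; on 'b' 1→0 → fail=0;  out {1}∪∅={1}

Scan:
i=0 'a': node 0→5
i=1 'b': node 5→6
i=2 'b': node 6→0 (fail-walked)
i=3 'b': node 0→0
i=4 'a': node 0→5
i=5 'c': node 5→1 (fail-walked)
i=6 'c': node 1→1 (fail-walked)
i=7 'a': node 1→2
i=8 'a': node 2→3
i=9 'b': node 3→4  → match P0@[6:9]
i=10 'b': node 4→0 (fail-walked)
i=11 'c': node 0→1
i=12 'a': node 1→2
i=13 'b': node 2→6 (fail-walked)
i=14 'a': node 6→7
i=15 'c': node 7→8
i=16 'b': node 8→9  → match P1@[12:16]
i=17 'b': node 9→0 (fail-walked)
i=18 'c': node 0→1
i=19 'a': node 1→2
i=20 'a': node 2→3
i=21 'c': node 3→1 (fail-walked)
i=22 'a': node 1→2
i=23 'a': node 2→3
i=24 'b': node 3→4  → match P0@[21:24]
i=25 'a': node 4→7 (fail-walked)
i=26 'b': node 7→6 (fail-walked)
i=27 'a': node 6→7
i=28 'c': node 7→8
i=29 'b': node 8→9  → match P1@[25:29]
i=30 'a': node 9→5 (fail-walked)
i=31 'b': node 5→6
i=32 'a': node 6→7
i=33 'c': node 7→8
i=34 'b': node 8→9  → match P1@[30:34]
i=35 'c': node 9→1 (fail-walked)
i=36 'a': node 1→2
i=37 'a': node 2→3
i=38 'b': node 3→4  → match P0@[35:38]
i=39 'c': node 4→1 (fail-walked)
i=40 'a': node 1→2
i=41 'a': node 2→3
i=42 'b': node 3→4  → match P0@[39:42]
i=43 'c': node 4→1 (fail-walked)
i=44 'a': node 1→2
i=45 'b': node 2→6 (fail-walked)
i=46 'b': node 6→0 (fail-walked)
i=47 'c': node 0→1
i=48 'a': node 1→2
i=49 'a': node 2→3
i=50 'b': node 3→4  → match P0@[47:50]
i=51 'c': node 4→1 (fail-walked)
i=52 'a': node 1→2
i=53 'a': node 2→3
i=54 'b': node 3→4  → match P0@[51:54]
i=55 'a': node 4→7 (fail-walked)
i=56 'b': node 7→6 (fail-walked)
i=57 'a': node 6→7
i=58 'c': node 7→8
i=59 'b': node 8→9  → match P1@[55:59]
i=60 'b': node 9→0 (fail-walked)
i=61 'a': node 0→5
i=62 'b': node 5→6
i=63 'a': node 6→7
i=64 'a': node 7→5 (fail-walked)
i=65 'c': node 5→1 (fail-walked)
i=66 'a': node 1→2
i=67 'a': node 2→3
i=68 'b': node 3→4  → match P0@[65:68]
i=69 'b': node 4→0 (fail-walked)
i=70 'a': node 0→5
i=71 'b': node 5→6
i=72 'a': node 6→7
i=73 'c': node 7→8

Matches: [[9,0],[16,1],[24,0],[29,1],[34,1],[38,0],[42,0],[50,0],[54,0],[59,1],[68,0]]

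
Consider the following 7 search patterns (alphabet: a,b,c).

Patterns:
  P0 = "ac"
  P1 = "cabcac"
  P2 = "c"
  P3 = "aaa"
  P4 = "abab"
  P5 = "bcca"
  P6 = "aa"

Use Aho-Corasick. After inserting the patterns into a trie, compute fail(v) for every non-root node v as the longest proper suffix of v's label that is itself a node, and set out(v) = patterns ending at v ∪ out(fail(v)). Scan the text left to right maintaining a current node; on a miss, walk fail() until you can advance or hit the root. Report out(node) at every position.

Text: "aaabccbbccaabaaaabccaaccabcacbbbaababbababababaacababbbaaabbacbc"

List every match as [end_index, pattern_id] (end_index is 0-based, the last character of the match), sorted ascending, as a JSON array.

Build:
Trie nodes:
  n0 'ε': a→1 b→14 c→3
  n1 'a': a→9 b→11 c→2
  n2 'ac': ·  [P0 ends]
  n3 'c': a→4  [P2 ends]
  n4 'ca': b→5
  n5 'cab': c→6
  n6 'cabc': a→7
  n7 'cabca': c→8
  n8 'cabcac': ·  [P1 ends]
  n9 'aa': a→10  [P6 ends]
  n10 'aaa': ·  [P3 ends]
  n11 'ab': a→12
  n12 'aba': b→13
  n13 'abab': ·  [P4 ends]
  n14 'b': c→15
  n15 'bc': c→16
  n16 'bcc': a→17
  n17 'bcca': ·  [P5 ends]

BFS fail/out derivation:
  fail(1) 'a': from fail(0)=0 chase 'a': 0 ⇒ 0;  out=∅∪out(0)=∅
  fail(3) 'c': from fail(0)=0 chase 'c': 0 ⇒ 0;  out={2}∪out(0)={2}
  fail(14) 'b': from fail(0)=0 chase 'b': 0 ⇒ 0;  out=∅∪out(0)=∅
  fail(2) 'ac': from fail(1)=0 chase 'c': 0 ⇒ 3;  out={0}∪out(3)={0,2}
  fail(4) 'ca': from fail(3)=0 chase 'a': 0 ⇒ 1;  out=∅∪out(1)=∅
  fail(9) 'aa': from fail(1)=0 chase 'a': 0 ⇒ 1;  out={6}∪out(1)={6}
  fail(11) 'ab': from fail(1)=0 chase 'b': 0 ⇒ 14;  out=∅∪out(14)=∅
  fail(15) 'bc': from fail(14)=0 chase 'c': 0 ⇒ 3;  out=∅∪out(3)={2}
  fail(5) 'cab': from fail(4)=1 chase 'b': 1 ⇒ 11;  out=∅∪out(11)=∅
  fail(10) 'aaa': from fail(9)=1 chase 'a': 1 ⇒ 9;  out={3}∪out(9)={3,6}
  fail(12) 'aba': from fail(11)=14 chase 'a': 14→0 ⇒ 1;  out=∅∪out(1)=∅
  fail(16) 'bcc': from fail(15)=3 chase 'c': 3→0 ⇒ 3;  out=∅∪out(3)={2}
  fail(6) 'cabc': from fail(5)=11 chase 'c': 11→14 ⇒ 15;  out=∅∪out(15)={2}
  fail(13) 'abab': from fail(12)=1 chase 'b': 1 ⇒ 11;  out={4}∪out(11)={4}
  fail(17) 'bcca': from fail(16)=3 chase 'a': 3 ⇒ 4;  out={5}∪out(4)={5}
  fail(7) 'cabca': from fail(6)=15 chase 'a': 15→3 ⇒ 4;  out=∅∪out(4)=∅
  fail(8) 'cabcac': from fail(7)=4 chase 'c': 4→1 ⇒ 2;  out={1}∪out(2)={0,1,2}

Text stream:
[0] read 'a'  n0⇒n1
[1] read 'a'  n1⇒n9  ** P6@[0:1]
[2] read 'a'  n9⇒n10  ** P3@[0:2],P6@[1:2]
[3] read 'b'  n10⇒n11 ·f
[4] read 'c'  n11⇒n15 ·f  ** P2@[4:4]
[5] read 'c'  n15⇒n16  ** P2@[5:5]
[6] read 'b'  n16⇒n14 ·f
[7] read 'b'  n14⇒n14 ·f
[8] read 'c'  n14⇒n15  ** P2@[8:8]
[9] read 'c'  n15⇒n16  ** P2@[9:9]
[10] read 'a'  n16⇒n17  ** P5@[7:10]
[11] read 'a'  n17⇒n9 ·f  ** P6@[10:11]
[12] read 'b'  n9⇒n11 ·f
[13] read 'a'  n11⇒n12
[14] read 'a'  n12⇒n9 ·f  ** P6@[13:14]
[15] read 'a'  n9⇒n10  ** P3@[13:15],P6@[14:15]
[16] read 'a'  n10⇒n10 ·f  ** P3@[14:16],P6@[15:16]
[17] read 'b'  n10⇒n11 ·f
[18] read 'c'  n11⇒n15 ·f  ** P2@[18:18]
[19] read 'c'  n15⇒n16  ** P2@[19:19]
[20] read 'a'  n16⇒n17  ** P5@[17:20]
[21] read 'a'  n17⇒n9 ·f  ** P6@[20:21]
[22] read 'c'  n9⇒n2 ·f  ** P0@[21:22],P2@[22:22]
[23] read 'c'  n2⇒n3 ·f  ** P2@[23:23]
[24] read 'a'  n3⇒n4
[25] read 'b'  n4⇒n5
[26] read 'c'  n5⇒n6  ** P2@[26:26]
[27] read 'a'  n6⇒n7
[28] read 'c'  n7⇒n8  ** P0@[27:28],P1@[23:28],P2@[28:28]
[29] read 'b'  n8⇒n14 ·f
[30] read 'b'  n14⇒n14 ·f
[31] read 'b'  n14⇒n14 ·f
[32] read 'a'  n14⇒n1 ·f
[33] read 'a'  n1⇒n9  ** P6@[32:33]
[34] read 'b'  n9⇒n11 ·f
[35] read 'a'  n11⇒n12
[36] read 'b'  n12⇒n13  ** P4@[33:36]
[37] read 'b'  n13⇒n14 ·f
[38] read 'a'  n14⇒n1 ·f
[39] read 'b'  n1⇒n11
[40] read 'a'  n11⇒n12
[41] read 'b'  n12⇒n13  ** P4@[38:41]
[42] read 'a'  n13⇒n12 ·f
[43] read 'b'  n12⇒n13  ** P4@[40:43]
[44] read 'a'  n13⇒n12 ·f
[45] read 'b'  n12⇒n13  ** P4@[42:45]
[46] read 'a'  n13⇒n12 ·f
[47] read 'a'  n12⇒n9 ·f  ** P6@[46:47]
[48] read 'c'  n9⇒n2 ·f  ** P0@[47:48],P2@[48:48]
[49] read 'a'  n2⇒n4 ·f
[50] read 'b'  n4⇒n5
[51] read 'a'  n5⇒n12 ·f
[52] read 'b'  n12⇒n13  ** P4@[49:52]
[53] read 'b'  n13⇒n14 ·f
[54] read 'b'  n14⇒n14 ·f
[55] read 'a'  n14⇒n1 ·f
[56] read 'a'  n1⇒n9  ** P6@[55:56]
[57] read 'a'  n9⇒n10  ** P3@[55:57],P6@[56:57]
[58] read 'b'  n10⇒n11 ·f
[59] read 'b'  n11⇒n14 ·f
[60] read 'a'  n14⇒n1 ·f
[61] read 'c'  n1⇒n2  ** P0@[60:61],P2@[61:61]
[62] read 'b'  n2⇒n14 ·f
[63] read 'c'  n14⇒n15  ** P2@[63:63]

All matches (sorted): [[1,6],[2,3],[2,6],[4,2],[5,2],[8,2],[9,2],[10,5],[11,6],[14,6],[15,3],[15,6],[16,3],[16,6],[18,2],[19,2],[20,5],[21,6],[22,0],[22,2],[23,2],[26,2],[28,0],[28,1],[28,2],[33,6],[36,4],[41,4],[43,4],[45,4],[47,6],[48,0],[48,2],[52,4],[56,6],[57,3],[57,6],[61,0],[61,2],[63,2]]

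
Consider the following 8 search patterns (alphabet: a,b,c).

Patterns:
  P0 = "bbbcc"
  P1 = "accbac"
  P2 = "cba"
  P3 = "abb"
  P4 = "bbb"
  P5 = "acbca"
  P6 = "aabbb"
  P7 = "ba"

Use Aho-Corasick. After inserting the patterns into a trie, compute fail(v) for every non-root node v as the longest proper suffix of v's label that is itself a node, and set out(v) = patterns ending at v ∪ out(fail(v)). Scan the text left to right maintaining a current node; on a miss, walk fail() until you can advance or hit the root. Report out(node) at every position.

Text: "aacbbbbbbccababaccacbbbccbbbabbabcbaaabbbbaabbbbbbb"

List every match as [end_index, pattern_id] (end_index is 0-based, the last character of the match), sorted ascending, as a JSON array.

Build:
Trie nodes:
  n0 'ε': a→6 b→1 c→12
  n1 'b': a→24 b→2
  n2 'bb': b→3
  n3 'bbb': c→4  [P4 ends]
  n4 'bbbc': c→5
  n5 'bbbcc': ·  [P0 ends]
  n6 'a': a→20 b→15 c→7
  n7 'ac': b→17 c→8
  n8 'acc': b→9
  n9 'accb': a→10
  n10 'accba': c→11
  n11 'accbac': ·  [P1 ends]
  n12 'c': b→13
  n13 'cb': a→14
  n14 'cba': ·  [P2 ends]
  n15 'ab': b→16
  n16 'abb': ·  [P3 ends]
  n17 'acb': c→18
  n18 'acbc': a→19
  n19 'acbca': ·  [P5 ends]
  n20 'aa': b→21
  n21 'aab': b→22
  n22 'aabb': b→23
  n23 'aabbb': ·  [P6 ends]
  n24 'ba': ·  [P7 ends]

Failure links (BFS by depth):
  fail(1) 'b': from fail(0)=0 chase 'b': 0 ⇒ 0;  out=∅∪out(0)=∅
  fail(6) 'a': from fail(0)=0 chase 'a': 0 ⇒ 0;  out=∅∪out(0)=∅
  fail(12) 'c': from fail(0)=0 chase 'c': 0 ⇒ 0;  out=∅∪out(0)=∅
  fail(2) 'bb': from fail(1)=0 chase 'b': 0 ⇒ 1;  out=∅∪out(1)=∅
  fail(7) 'ac': from fail(6)=0 chase 'c': 0 ⇒ 12;  out=∅∪out(12)=∅
  fail(13) 'cb': from fail(12)=0 chase 'b': 0 ⇒ 1;  out=∅∪out(1)=∅
  fail(15) 'ab': from fail(6)=0 chase 'b': 0 ⇒ 1;  out=∅∪out(1)=∅
  fail(20) 'aa': from fail(6)=0 chase 'a': 0 ⇒ 6;  out=∅∪out(6)=∅
  fail(24) 'ba': from fail(1)=0 chase 'a': 0 ⇒ 6;  out={7}∪out(6)={7}
  fail(3) 'bbb': from fail(2)=1 chase 'b': 1 ⇒ 2;  out={4}∪out(2)={4}
  fail(8) 'acc': from fail(7)=12 chase 'c': 12→0 ⇒ 12;  out=∅∪out(12)=∅
  fail(14) 'cba': from fail(13)=1 chase 'a': 1 ⇒ 24;  out={2}∪out(24)={2,7}
  fail(16) 'abb': from fail(15)=1 chase 'b': 1 ⇒ 2;  out={3}∪out(2)={3}
  fail(17) 'acb': from fail(7)=12 chase 'b': 12 ⇒ 13;  out=∅∪out(13)=∅
  fail(21) 'aab': from fail(20)=6 chase 'b': 6 ⇒ 15;  out=∅∪out(15)=∅
  fail(4) 'bbbc': from fail(3)=2 chase 'c': 2→1→0 ⇒ 12;  out=∅∪out(12)=∅
  fail(9) 'accb': from fail(8)=12 chase 'b': 12 ⇒ 13;  out=∅∪out(13)=∅
  fail(18) 'acbc': from fail(17)=13 chase 'c': 13→1→0 ⇒ 12;  out=∅∪out(12)=∅
  fail(22) 'aabb': from fail(21)=15 chase 'b': 15 ⇒ 16;  out=∅∪out(16)={3}
  fail(5) 'bbbcc': from fail(4)=12 chase 'c': 12→0 ⇒ 12;  out={0}∪out(12)={0}
  fail(10) 'accba': from fail(9)=13 chase 'a': 13 ⇒ 14;  out=∅∪out(14)={2,7}
  fail(19) 'acbca': from fail(18)=12 chase 'a': 12→0 ⇒ 6;  out={5}∪out(6)={5}
  fail(23) 'aabbb': from fail(22)=16 chase 'b': 16→2 ⇒ 3;  out={6}∪out(3)={4,6}
  fail(11) 'accbac': from fail(10)=14 chase 'c': 14→24→6 ⇒ 7;  out={1}∪out(7)={1}

Scan:
pos 0 'a': at 6
pos 1 'a': at 20
pos 2 'c': at 7 (via fail)
pos 3 'b': at 17
pos 4 'b': at 2 (via fail)
pos 5 'b': at 3  ** P4@[3:5]
pos 6 'b': at 3 (via fail)  ** P4@[4:6]
pos 7 'b': at 3 (via fail)  ** P4@[5:7]
pos 8 'b': at 3 (via fail)  ** P4@[6:8]
pos 9 'c': at 4
pos 10 'c': at 5  ** P0@[6:10]
pos 11 'a': at 6 (via fail)
pos 12 'b': at 15
pos 13 'a': at 24 (via fail)  ** P7@[12:13]
pos 14 'b': at 15 (via fail)
pos 15 'a': at 24 (via fail)  ** P7@[14:15]
pos 16 'c': at 7 (via fail)
pos 17 'c': at 8
pos 18 'a': at 6 (via fail)
pos 19 'c': at 7
pos 20 'b': at 17
pos 21 'b': at 2 (via fail)
pos 22 'b': at 3  ** P4@[20:22]
pos 23 'c': at 4
pos 24 'c': at 5  ** P0@[20:24]
pos 25 'b': at 13 (via fail)
pos 26 'b': at 2 (via fail)
pos 27 'b': at 3  ** P4@[25:27]
pos 28 'a': at 24 (via fail)  ** P7@[27:28]
pos 29 'b': at 15 (via fail)
pos 30 'b': at 16  ** P3@[28:30]
pos 31 'a': at 24 (via fail)  ** P7@[30:31]
pos 32 'b': at 15 (via fail)
pos 33 'c': at 12 (via fail)
pos 34 'b': at 13
pos 35 'a': at 14  ** P2@[33:35],P7@[34:35]
pos 36 'a': at 20 (via fail)
pos 37 'a': at 20 (via fail)
pos 38 'b': at 21
pos 39 'b': at 22  ** P3@[37:39]
pos 40 'b': at 23  ** P4@[38:40],P6@[36:40]
pos 41 'b': at 3 (via fail)  ** P4@[39:41]
pos 42 'a': at 24 (via fail)  ** P7@[41:42]
pos 43 'a': at 20 (via fail)
pos 44 'b': at 21
pos 45 'b': at 22  ** P3@[43:45]
pos 46 'b': at 23  ** P4@[44:46],P6@[42:46]
pos 47 'b': at 3 (via fail)  ** P4@[45:47]
pos 48 'b': at 3 (via fail)  ** P4@[46:48]
pos 49 'b': at 3 (via fail)  ** P4@[47:49]
pos 50 'b': at 3 (via fail)  ** P4@[48:50]

All matches (sorted): [[5,4],[6,4],[7,4],[8,4],[10,0],[13,7],[15,7],[22,4],[24,0],[27,4],[28,7],[30,3],[31,7],[35,2],[35,7],[39,3],[40,4],[40,6],[41,4],[42,7],[45,3],[46,4],[46,6],[47,4],[48,4],[49,4],[50,4]]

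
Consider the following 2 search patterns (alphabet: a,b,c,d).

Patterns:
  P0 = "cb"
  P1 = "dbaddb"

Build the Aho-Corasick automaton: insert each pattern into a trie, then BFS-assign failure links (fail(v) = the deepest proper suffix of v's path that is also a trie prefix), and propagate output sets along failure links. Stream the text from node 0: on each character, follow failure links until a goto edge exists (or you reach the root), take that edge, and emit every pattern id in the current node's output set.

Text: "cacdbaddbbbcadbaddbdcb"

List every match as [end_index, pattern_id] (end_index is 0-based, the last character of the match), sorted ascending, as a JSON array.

Construct AC machine:
Trie (insert patterns):
  n0 'ε': c→1 d→3
  n1 'c': b→2
  n2 'cb': ·  [P0 ends]
  n3 'd': b→4
  n4 'db': a→5
  n5 'dba': d→6
  n6 'dbad': d→7
  n7 'dbadd': b→8
  n8 'dbaddb': ·  [P1 ends]

BFS fail/out derivation:
  fail(1) 'c': from fail(0)=0 chase 'c': 0 ⇒ 0;  out=∅∪out(0)=∅
  fail(3) 'd': from fail(0)=0 chase 'd': 0 ⇒ 0;  out=∅∪out(0)=∅
  fail(2) 'cb': from fail(1)=0 chase 'b': 0 ⇒ 0;  out={0}∪out(0)={0}
  fail(4) 'db': from fail(3)=0 chase 'b': 0 ⇒ 0;  out=∅∪out(0)=∅
  fail(5) 'dba': from fail(4)=0 chase 'a': 0 ⇒ 0;  out=∅∪out(0)=∅
  fail(6) 'dbad': from fail(5)=0 chase 'd': 0 ⇒ 3;  out=∅∪out(3)=∅
  fail(7) 'dbadd': from fail(6)=3 chase 'd': 3→0 ⇒ 3;  out=∅∪out(3)=∅
  fail(8) 'dbaddb': from fail(7)=3 chase 'b': 3 ⇒ 4;  out={1}∪out(4)={1}

Run:
pos 0 'c': at 1
pos 1 'a': at 0 (fail-walked)
pos 2 'c': at 1
pos 3 'd': at 3 (fail-walked)
pos 4 'b': at 4
pos 5 'a': at 5
pos 6 'd': at 6
pos 7 'd': at 7
pos 8 'b': at 8  emit P1@[3:8]
pos 9 'b': at 0 (fail-walked)
pos 10 'b': at 0
pos 11 'c': at 1
pos 12 'a': at 0 (fail-walked)
pos 13 'd': at 3
pos 14 'b': at 4
pos 15 'a': at 5
pos 16 'd': at 6
pos 17 'd': at 7
pos 18 'b': at 8  emit P1@[13:18]
pos 19 'd': at 3 (fail-walked)
pos 20 'c': at 1 (fail-walked)
pos 21 'b': at 2  emit P0@[20:21]

Matches: [[8,1],[18,1],[21,0]]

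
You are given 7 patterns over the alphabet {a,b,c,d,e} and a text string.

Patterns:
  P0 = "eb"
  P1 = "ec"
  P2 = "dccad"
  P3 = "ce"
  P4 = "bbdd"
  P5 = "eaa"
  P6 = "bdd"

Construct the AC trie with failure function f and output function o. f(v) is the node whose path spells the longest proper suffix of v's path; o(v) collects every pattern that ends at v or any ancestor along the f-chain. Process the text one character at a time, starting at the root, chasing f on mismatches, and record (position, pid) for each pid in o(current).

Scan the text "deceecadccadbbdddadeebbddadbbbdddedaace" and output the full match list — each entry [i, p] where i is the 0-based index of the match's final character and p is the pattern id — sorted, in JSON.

Build:
Trie (insert patterns):
  n0 'ε': b→11 c→9 d→4 e→1
  n1 'e': a→15 b→2 c→3
  n2 'eb': ·  ←P0
  n3 'ec': ·  ←P1
  n4 'd': c→5
  n5 'dc': c→6
  n6 'dcc': a→7
  n7 'dcca': d→8
  n8 'dccad': ·  ←P2
  n9 'c': e→10
  n10 'ce': ·  ←P3
  n11 'b': b→12 d→17
  n12 'bb': d→13
  n13 'bbd': d→14
  n14 'bbdd': ·  ←P4
  n15 'ea': a→16
  n16 'eaa': ·  ←P5
  n17 'bd': d→18
  n18 'bdd': ·  ←P6

BFS fail/out derivation:
  fail(1) 'e': from fail(0)=0 chase 'e': 0 ⇒ 0;  out=∅∪out(0)=∅
  fail(4) 'd': from fail(0)=0 chase 'd': 0 ⇒ 0;  out=∅∪out(0)=∅
  fail(9) 'c': from fail(0)=0 chase 'c': 0 ⇒ 0;  out=∅∪out(0)=∅
  fail(11) 'b': from fail(0)=0 chase 'b': 0 ⇒ 0;  out=∅∪out(0)=∅
  fail(2) 'eb': from fail(1)=0 chase 'b': 0 ⇒ 11;  out={0}∪out(11)={0}
  fail(3) 'ec': from fail(1)=0 chase 'c': 0 ⇒ 9;  out={1}∪out(9)={1}
  fail(5) 'dc': from fail(4)=0 chase 'c': 0 ⇒ 9;  out=∅∪out(9)=∅
  fail(10) 'ce': from fail(9)=0 chase 'e': 0 ⇒ 1;  out={3}∪out(1)={3}
  fail(12) 'bb': from fail(11)=0 chase 'b': 0 ⇒ 11;  out=∅∪out(11)=∅
  fail(15) 'ea': from fail(1)=0 chase 'a': 0 ⇒ 0;  out=∅∪out(0)=∅
  fail(17) 'bd': from fail(11)=0 chase 'd': 0 ⇒ 4;  out=∅∪out(4)=∅
  fail(6) 'dcc': from fail(5)=9 chase 'c': 9→0 ⇒ 9;  out=∅∪out(9)=∅
  fail(13) 'bbd': from fail(12)=11 chase 'd': 11 ⇒ 17;  out=∅∪out(17)=∅
  fail(16) 'eaa': from fail(15)=0 chase 'a': 0 ⇒ 0;  out={5}∪out(0)={5}
  fail(18) 'bdd': from fail(17)=4 chase 'd': 4→0 ⇒ 4;  out={6}∪out(4)={6}
  fail(7) 'dcca': from fail(6)=9 chase 'a': 9→0 ⇒ 0;  out=∅∪out(0)=∅
  fail(14) 'bbdd': from fail(13)=17 chase 'd': 17 ⇒ 18;  out={4}∪out(18)={4,6}
  fail(8) 'dccad': from fail(7)=0 chase 'd': 0 ⇒ 4;  out={2}∪out(4)={2}

Run:
pos 0 'd': at 4
pos 1 'e': at 1 (fail-walked)
pos 2 'c': at 3  → match P1@[1:2]
pos 3 'e': at 10 (fail-walked)  → match P3@[2:3]
pos 4 'e': at 1 (fail-walked)
pos 5 'c': at 3  → match P1@[4:5]
pos 6 'a': at 0 (fail-walked)
pos 7 'd': at 4
pos 8 'c': at 5
pos 9 'c': at 6
pos 10 'a': at 7
pos 11 'd': at 8  → match P2@[7:11]
pos 12 'b': at 11 (fail-walked)
pos 13 'b': at 12
pos 14 'd': at 13
pos 15 'd': at 14  → match P4@[12:15],P6@[13:15]
pos 16 'd': at 4 (fail-walked)
pos 17 'a': at 0 (fail-walked)
pos 18 'd': at 4
pos 19 'e': at 1 (fail-walked)
pos 20 'e': at 1 (fail-walked)
pos 21 'b': at 2  → match P0@[20:21]
pos 22 'b': at 12 (fail-walked)
pos 23 'd': at 13
pos 24 'd': at 14  → match P4@[21:24],P6@[22:24]
pos 25 'a': at 0 (fail-walked)
pos 26 'd': at 4
pos 27 'b': at 11 (fail-walked)
pos 28 'b': at 12
pos 29 'b': at 12 (fail-walked)
pos 30 'd': at 13
pos 31 'd': at 14  → match P4@[28:31],P6@[29:31]
pos 32 'd': at 4 (fail-walked)
pos 33 'e': at 1 (fail-walked)
pos 34 'd': at 4 (fail-walked)
pos 35 'a': at 0 (fail-walked)
pos 36 'a': at 0
pos 37 'c': at 9
pos 38 'e': at 10  → match P3@[37:38]

Matches: [[2,1],[3,3],[5,1],[11,2],[15,4],[15,6],[21,0],[24,4],[24,6],[31,4],[31,6],[38,3]]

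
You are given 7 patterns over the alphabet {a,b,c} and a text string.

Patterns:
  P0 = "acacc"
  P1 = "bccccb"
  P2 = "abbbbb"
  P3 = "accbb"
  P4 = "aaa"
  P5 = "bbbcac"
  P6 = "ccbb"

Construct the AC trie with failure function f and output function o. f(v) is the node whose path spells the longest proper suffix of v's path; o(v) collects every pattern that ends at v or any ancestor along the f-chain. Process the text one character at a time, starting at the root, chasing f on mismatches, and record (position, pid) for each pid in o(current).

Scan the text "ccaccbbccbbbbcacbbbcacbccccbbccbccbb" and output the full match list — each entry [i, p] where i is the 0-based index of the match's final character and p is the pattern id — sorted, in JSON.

Construct AC machine:
Trie nodes:
  n0 'ε': a→1 b→6 c→27
  n1 'a': a→20 b→12 c→2
  n2 'ac': a→3 c→17
  n3 'aca': c→4
  n4 'acac': c→5
  n5 'acacc': ·  [P0 ends]
  n6 'b': b→22 c→7
  n7 'bc': c→8
  n8 'bcc': c→9
  n9 'bccc': c→10
  n10 'bcccc': b→11
  n11 'bccccb': ·  [P1 ends]
  n12 'ab': b→13
  n13 'abb': b→14
  n14 'abbb': b→15
  n15 'abbbb': b→16
  n16 'abbbbb': ·  [P2 ends]
  n17 'acc': b→18
  n18 'accb': b→19
  n19 'accbb': ·  [P3 ends]
  n20 'aa': a→21
  n21 'aaa': ·  [P4 ends]
  n22 'bb': b→23
  n23 'bbb': c→24
  n24 'bbbc': a→25
  n25 'bbbca': c→26
  n26 'bbbcac': ·  [P5 ends]
  n27 'c': c→28
  n28 'cc': b→29
  n29 'ccb': b→30
  n30 'ccbb': ·  [P6 ends]

BFS fail/out derivation:
  fail(1) 'a': from fail(0)=0 chase 'a': 0 ⇒ 0;  out=∅∪out(0)=∅
  fail(6) 'b': from fail(0)=0 chase 'b': 0 ⇒ 0;  out=∅∪out(0)=∅
  fail(27) 'c': from fail(0)=0 chase 'c': 0 ⇒ 0;  out=∅∪out(0)=∅
  fail(2) 'ac': from fail(1)=0 chase 'c': 0 ⇒ 27;  out=∅∪out(27)=∅
  fail(7) 'bc': from fail(6)=0 chase 'c': 0 ⇒ 27;  out=∅∪out(27)=∅
  fail(12) 'ab': from fail(1)=0 chase 'b': 0 ⇒ 6;  out=∅∪out(6)=∅
  fail(20) 'aa': from fail(1)=0 chase 'a': 0 ⇒ 1;  out=∅∪out(1)=∅
  fail(22) 'bb': from fail(6)=0 chase 'b': 0 ⇒ 6;  out=∅∪out(6)=∅
  fail(28) 'cc': from fail(27)=0 chase 'c': 0 ⇒ 27;  out=∅∪out(27)=∅
  fail(3) 'aca': from fail(2)=27 chase 'a': 27→0 ⇒ 1;  out=∅∪out(1)=∅
  fail(8) 'bcc': from fail(7)=27 chase 'c': 27 ⇒ 28;  out=∅∪out(28)=∅
  fail(13) 'abb': from fail(12)=6 chase 'b': 6 ⇒ 22;  out=∅∪out(22)=∅
  fail(17) 'acc': from fail(2)=27 chase 'c': 27 ⇒ 28;  out=∅∪out(28)=∅
  fail(21) 'aaa': from fail(20)=1 chase 'a': 1 ⇒ 20;  out={4}∪out(20)={4}
  fail(23) 'bbb': from fail(22)=6 chase 'b': 6 ⇒ 22;  out=∅∪out(22)=∅
  fail(29) 'ccb': from fail(28)=27 chase 'b': 27→0 ⇒ 6;  out=∅∪out(6)=∅
  fail(4) 'acac': from fail(3)=1 chase 'c': 1 ⇒ 2;  out=∅∪out(2)=∅
  fail(9) 'bccc': from fail(8)=28 chase 'c': 28→27 ⇒ 28;  out=∅∪out(28)=∅
  fail(14) 'abbb': from fail(13)=22 chase 'b': 22 ⇒ 23;  out=∅∪out(23)=∅
  fail(18) 'accb': from fail(17)=28 chase 'b': 28 ⇒ 29;  out=∅∪out(29)=∅
  fail(24) 'bbbc': from fail(23)=22 chase 'c': 22→6 ⇒ 7;  out=∅∪out(7)=∅
  fail(30) 'ccbb': from fail(29)=6 chase 'b': 6 ⇒ 22;  out={6}∪out(22)={6}
  fail(5) 'acacc': from fail(4)=2 chase 'c': 2 ⇒ 17;  out={0}∪out(17)={0}
  fail(10) 'bcccc': from fail(9)=28 chase 'c': 28→27 ⇒ 28;  out=∅∪out(28)=∅
  fail(15) 'abbbb': from fail(14)=23 chase 'b': 23→22 ⇒ 23;  out=∅∪out(23)=∅
  fail(19) 'accbb': from fail(18)=29 chase 'b': 29 ⇒ 30;  out={3}∪out(30)={3,6}
  fail(25) 'bbbca': from fail(24)=7 chase 'a': 7→27→0 ⇒ 1;  out=∅∪out(1)=∅
  fail(11) 'bccccb': from fail(10)=28 chase 'b': 28 ⇒ 29;  out={1}∪out(29)={1}
  fail(16) 'abbbbb': from fail(15)=23 chase 'b': 23→22 ⇒ 23;  out={2}∪out(23)={2}
  fail(26) 'bbbcac': from fail(25)=1 chase 'c': 1 ⇒ 2;  out={5}∪out(2)={5}

Text stream:
i=0 'c': node 0→27
i=1 'c': node 27→28
i=2 'a': node 28→1 (fail-walked)
i=3 'c': node 1→2
i=4 'c': node 2→17
i=5 'b': node 17→18
i=6 'b': node 18→19  → match P3@[2:6],P6@[3:6]
i=7 'c': node 19→7 (fail-walked)
i=8 'c': node 7→8
i=9 'b': node 8→29 (fail-walked)
i=10 'b': node 29→30  → match P6@[7:10]
i=11 'b': node 30→23 (fail-walked)
i=12 'b': node 23→23 (fail-walked)
i=13 'c': node 23→24
i=14 'a': node 24→25
i=15 'c': node 25→26  → match P5@[10:15]
i=16 'b': node 26→6 (fail-walked)
i=17 'b': node 6→22
i=18 'b': node 22→23
i=19 'c': node 23→24
i=20 'a': node 24→25
i=21 'c': node 25→26  → match P5@[16:21]
i=22 'b': node 26→6 (fail-walked)
i=23 'c': node 6→7
i=24 'c': node 7→8
i=25 'c': node 8→9
i=26 'c': node 9→10
i=27 'b': node 10→11  → match P1@[22:27]
i=28 'b': node 11→30 (fail-walked)  → match P6@[25:28]
i=29 'c': node 30→7 (fail-walked)
i=30 'c': node 7→8
i=31 'b': node 8→29 (fail-walked)
i=32 'c': node 29→7 (fail-walked)
i=33 'c': node 7→8
i=34 'b': node 8→29 (fail-walked)
i=35 'b': node 29→30  → match P6@[32:35]

Result: [[6,3],[6,6],[10,6],[15,5],[21,5],[27,1],[28,6],[35,6]]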